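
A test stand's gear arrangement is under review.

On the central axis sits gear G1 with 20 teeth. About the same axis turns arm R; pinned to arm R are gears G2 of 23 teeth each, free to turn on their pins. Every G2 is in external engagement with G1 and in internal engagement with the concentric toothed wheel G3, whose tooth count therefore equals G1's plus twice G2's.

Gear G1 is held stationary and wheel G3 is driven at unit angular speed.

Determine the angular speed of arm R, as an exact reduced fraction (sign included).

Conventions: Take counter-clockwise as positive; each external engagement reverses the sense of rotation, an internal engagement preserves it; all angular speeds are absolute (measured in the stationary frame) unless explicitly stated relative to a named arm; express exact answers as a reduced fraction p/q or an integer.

recognized (axles ride arm R): planetary set, 20/23/66 teeth
ring teeth: 20 + 2·23 = 66
20(ω_sun−ω_arm) = −66(ω_ring−ω_arm),  ω_sun = 0, ω_ring = 1
20(0−ω_arm) = −66(1−ω_arm)  ⇒  86·ω_arm = 66  ⇒  ω_arm = 33/43
exact speed ratio = 33/43

33/43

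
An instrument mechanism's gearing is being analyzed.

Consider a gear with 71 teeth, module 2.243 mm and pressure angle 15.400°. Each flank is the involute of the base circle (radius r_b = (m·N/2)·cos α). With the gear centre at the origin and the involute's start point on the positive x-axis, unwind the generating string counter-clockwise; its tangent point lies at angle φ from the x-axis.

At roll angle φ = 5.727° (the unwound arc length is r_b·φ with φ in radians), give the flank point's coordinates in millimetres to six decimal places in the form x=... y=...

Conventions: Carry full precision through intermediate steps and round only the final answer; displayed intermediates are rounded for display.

class = single-mesh tooth geometry [base-circle involute, m = 2.243, 71T]
pitch radius r_p = m·N/2 = 2.243·71/2 = 79.626500
base radius r_b = r_p·cos α = 79.626500·cos 15.400° = 76.767543
roll angle φ = 5.727° = 0.09995501 rad
x = r_b·(cos φ + φ·sin φ) = 77.150078
y = r_b·(sin φ − φ·cos φ) = 0.025529

x=77.150078 y=0.025529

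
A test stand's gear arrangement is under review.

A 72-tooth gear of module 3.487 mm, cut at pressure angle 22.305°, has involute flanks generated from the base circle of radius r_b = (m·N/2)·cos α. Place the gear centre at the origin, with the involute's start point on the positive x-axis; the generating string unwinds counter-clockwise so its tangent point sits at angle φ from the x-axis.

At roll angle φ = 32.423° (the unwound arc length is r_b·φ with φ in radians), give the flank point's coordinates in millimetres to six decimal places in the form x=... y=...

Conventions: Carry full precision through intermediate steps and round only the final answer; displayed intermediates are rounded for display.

recognized (one wheel, involute flank): single-mesh tooth geometry, m = 3.487, N = 72
pitch radius r_p = m·N/2 = 3.487·72/2 = 125.532000
base radius r_b = r_p·cos α = 125.532000·cos 22.305° = 116.139269
roll angle φ = 32.423° = 0.56588810 rad
x = r_b·(cos φ + φ·sin φ) = 133.272430
y = r_b·(sin φ − φ·cos φ) = 6.793255

x=133.272430 y=6.793255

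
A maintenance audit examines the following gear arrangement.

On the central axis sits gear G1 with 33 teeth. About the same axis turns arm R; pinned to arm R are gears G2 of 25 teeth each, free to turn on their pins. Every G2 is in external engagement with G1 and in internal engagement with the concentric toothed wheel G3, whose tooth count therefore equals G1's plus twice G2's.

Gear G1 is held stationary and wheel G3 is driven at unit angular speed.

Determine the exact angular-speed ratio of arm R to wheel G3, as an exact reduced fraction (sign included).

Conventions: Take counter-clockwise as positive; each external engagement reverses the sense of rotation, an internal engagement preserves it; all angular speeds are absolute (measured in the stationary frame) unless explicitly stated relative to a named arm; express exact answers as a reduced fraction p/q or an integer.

83/116

topology: planetary set — G1 33T / G2 25T / G3 83T, arm = carrier (Willis)
ring teeth: 33 + 2·25 = 83
33(ω_sun−ω_arm) = −83(ω_ring−ω_arm),  ω_sun = 0, ω_ring = 1
33(0−ω_arm) = −83(1−ω_arm)  ⇒  116·ω_arm = 83  ⇒  ω_arm = 83/116
ω_out/ω_in = 83/116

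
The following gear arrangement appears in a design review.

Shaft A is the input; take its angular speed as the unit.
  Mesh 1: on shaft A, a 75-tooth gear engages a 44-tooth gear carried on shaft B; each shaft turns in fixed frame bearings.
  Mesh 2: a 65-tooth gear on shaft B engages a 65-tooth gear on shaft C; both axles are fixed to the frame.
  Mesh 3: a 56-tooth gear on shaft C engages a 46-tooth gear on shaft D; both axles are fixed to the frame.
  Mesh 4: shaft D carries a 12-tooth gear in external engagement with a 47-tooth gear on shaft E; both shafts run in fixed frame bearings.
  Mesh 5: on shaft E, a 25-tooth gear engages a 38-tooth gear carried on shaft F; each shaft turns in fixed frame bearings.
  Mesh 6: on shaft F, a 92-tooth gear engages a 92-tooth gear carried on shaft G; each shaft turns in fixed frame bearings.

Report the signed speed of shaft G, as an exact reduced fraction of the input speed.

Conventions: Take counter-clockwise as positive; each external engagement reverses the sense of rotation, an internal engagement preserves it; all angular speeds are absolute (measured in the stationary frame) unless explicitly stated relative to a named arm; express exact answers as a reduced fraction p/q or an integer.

6-mesh fixed-axis compound train (all bearings frame-fixed)
mesh 1 [75T→44T]: |ω|/ω_in = 1×75/44 = 75/44, sense flips to −
mesh 2 [65T→65T]: |ω|/ω_in = (75/44)×65/65 = 75/44, sense flips to +
mesh 3 [56T→46T]: |ω|/ω_in = (75/44)×56/46 = 525/253, sense flips to −
mesh 4 [12T→47T]: |ω|/ω_in = (525/253)×12/47 = 6300/11891, sense flips to +
mesh 5 [25T→38T]: |ω|/ω_in = (6300/11891)×25/38 = 78750/225929, sense flips to −
mesh 6 [92T→92T]: |ω|/ω_in = (78750/225929)×92/92 = 78750/225929, sense flips to +
signed output speed (× input speed) = 78750/225929

78750/225929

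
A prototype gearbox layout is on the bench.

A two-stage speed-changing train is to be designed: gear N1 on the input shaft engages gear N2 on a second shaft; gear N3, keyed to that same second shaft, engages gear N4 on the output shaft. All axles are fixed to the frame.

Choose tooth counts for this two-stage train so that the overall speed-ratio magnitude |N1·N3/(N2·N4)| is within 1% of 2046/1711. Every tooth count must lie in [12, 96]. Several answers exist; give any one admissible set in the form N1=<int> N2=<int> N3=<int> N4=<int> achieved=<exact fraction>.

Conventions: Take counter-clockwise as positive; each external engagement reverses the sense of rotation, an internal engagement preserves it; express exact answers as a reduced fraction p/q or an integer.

topology: fixed-axis compound train — 2 stages, target 2046/1711
target = 2046/1711 in lowest terms: an exact hit needs N1·N3 = k·2046 and N2·N4 = k·1711 for one integer k, every count in [12, 96]; additionally prefer no 1:1 stage (N1 ≠ N2, N3 ≠ N4)
k = 1: N1·N3 = 2046 = 22·93, N2·N4 = 1711 = 29·59
achieved = 22·93/(29·59) = 2046/1711; |achieved − target| = 0 ≤ 1023/85550 ✓

N1=22 N2=29 N3=93 N4=59 achieved=2046/1711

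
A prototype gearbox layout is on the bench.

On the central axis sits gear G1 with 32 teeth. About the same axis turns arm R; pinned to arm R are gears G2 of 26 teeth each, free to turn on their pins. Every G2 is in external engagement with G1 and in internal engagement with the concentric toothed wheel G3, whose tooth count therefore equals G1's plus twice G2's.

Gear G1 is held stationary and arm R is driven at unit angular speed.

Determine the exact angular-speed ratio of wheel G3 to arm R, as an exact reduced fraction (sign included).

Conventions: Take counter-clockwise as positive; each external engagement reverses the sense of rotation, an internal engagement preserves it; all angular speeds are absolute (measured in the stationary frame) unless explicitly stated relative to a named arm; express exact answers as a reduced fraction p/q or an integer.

class = planetary set [G3 = 32+2·26 = 84; Willis about the carrier]
ring teeth: 32 + 2·26 = 84
32(ω_sun−ω_arm) = −84(ω_ring−ω_arm),  ω_sun = 0, ω_arm = 1
ω_ring = 1 − (32/84)(0−1) = 29/21
ω_out/ω_in = 29/21

29/21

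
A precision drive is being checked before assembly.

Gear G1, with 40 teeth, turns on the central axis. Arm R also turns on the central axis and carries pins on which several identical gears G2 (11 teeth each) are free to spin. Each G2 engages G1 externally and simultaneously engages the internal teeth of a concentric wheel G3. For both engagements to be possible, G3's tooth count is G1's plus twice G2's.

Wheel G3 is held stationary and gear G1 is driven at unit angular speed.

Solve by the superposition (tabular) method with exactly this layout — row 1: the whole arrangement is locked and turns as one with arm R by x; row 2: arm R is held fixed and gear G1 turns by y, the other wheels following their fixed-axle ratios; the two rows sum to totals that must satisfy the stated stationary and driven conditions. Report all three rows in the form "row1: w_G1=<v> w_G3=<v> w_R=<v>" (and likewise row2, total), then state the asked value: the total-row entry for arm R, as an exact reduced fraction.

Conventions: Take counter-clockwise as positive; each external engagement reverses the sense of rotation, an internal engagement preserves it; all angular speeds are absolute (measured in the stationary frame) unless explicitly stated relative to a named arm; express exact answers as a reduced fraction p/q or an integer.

planetary set (40T centre, 11T on arm, 62T internal) — Willis relation
superposition row 1 [locked train]: every member turns x
row 2: sun turns y, ring = −(40/62)·y, arm 0
boundary: total ω_ring = x − (40/62)·y = 0 and total ω_sun = x + y = 1  ⇒  y = 31/51, x = 20/51
row 2 ring = −(40/62)·31/51 = -20/51
totals (row 1 + row 2): sun 20/51 + 31/51 = 1, ring 20/51 + (-20/51) = 0, arm 20/51 + 0 = 20/51
asked cell (total, arm) = 20/51

row1: w_G1=20/51 w_G3=20/51 w_R=20/51
row2: w_G1=31/51 w_G3=-20/51 w_R=0
total: w_G1=1 w_G3=0 w_R=20/51
asked value: 20/51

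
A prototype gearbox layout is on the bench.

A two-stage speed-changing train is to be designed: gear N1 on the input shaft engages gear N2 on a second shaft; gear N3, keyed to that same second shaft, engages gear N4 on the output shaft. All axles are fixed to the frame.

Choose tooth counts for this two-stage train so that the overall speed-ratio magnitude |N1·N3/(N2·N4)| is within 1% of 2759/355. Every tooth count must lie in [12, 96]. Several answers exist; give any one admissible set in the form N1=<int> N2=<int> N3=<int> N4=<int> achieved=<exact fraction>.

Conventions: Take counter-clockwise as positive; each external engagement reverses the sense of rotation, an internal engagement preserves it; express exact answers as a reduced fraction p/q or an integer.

class = fixed-axis compound train [2-stage, 2759/355 wanted]
target = 2759/355 in lowest terms: an exact hit needs N1·N3 = k·2759 and N2·N4 = k·355 for one integer k, every count in [12, 96]; additionally prefer no 1:1 stage (N1 ≠ N2, N3 ≠ N4)
k = 1…2: no 1:1-free in-range split of k·2759 and k·355 into factor pairs; take k = 3
k = 3: N1·N3 = 8277 = 89·93, N2·N4 = 1065 = 15·71
achieved = 89·93/(15·71) = 2759/355; |achieved − target| = 0 ≤ 2759/35500 ✓

N1=89 N2=15 N3=93 N4=71 achieved=2759/355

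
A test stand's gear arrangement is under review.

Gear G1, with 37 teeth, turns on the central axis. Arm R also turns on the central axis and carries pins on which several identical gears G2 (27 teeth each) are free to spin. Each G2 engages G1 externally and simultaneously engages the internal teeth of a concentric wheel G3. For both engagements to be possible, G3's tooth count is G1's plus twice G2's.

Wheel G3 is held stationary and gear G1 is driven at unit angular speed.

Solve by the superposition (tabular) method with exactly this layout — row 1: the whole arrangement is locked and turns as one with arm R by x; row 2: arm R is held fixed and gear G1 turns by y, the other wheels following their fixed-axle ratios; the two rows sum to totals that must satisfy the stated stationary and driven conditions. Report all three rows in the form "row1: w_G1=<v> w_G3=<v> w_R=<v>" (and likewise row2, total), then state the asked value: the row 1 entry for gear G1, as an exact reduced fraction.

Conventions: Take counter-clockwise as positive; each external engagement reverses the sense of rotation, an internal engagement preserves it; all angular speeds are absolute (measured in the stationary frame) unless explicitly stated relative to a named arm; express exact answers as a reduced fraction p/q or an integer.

recognized (axles ride arm R): planetary set, 37/27/91 teeth
row 1: whole set turns with the arm by x
row 2 (arm held, sun turns y): ω_ring = −(37/91)·y, ω_arm = 0
boundary: total ω_ring = x − (37/91)·y = 0 and total ω_sun = x + y = 1  ⇒  y = 91/128, x = 37/128
row 2 ring = −(37/91)·91/128 = -37/128
totals (row 1 + row 2): sun 37/128 + 91/128 = 1, ring 37/128 + (-37/128) = 0, arm 37/128 + 0 = 37/128
asked cell (row1, sun) = 37/128

row1: w_G1=37/128 w_G3=37/128 w_R=37/128
row2: w_G1=91/128 w_G3=-37/128 w_R=0
total: w_G1=1 w_G3=0 w_R=37/128
asked value: 37/128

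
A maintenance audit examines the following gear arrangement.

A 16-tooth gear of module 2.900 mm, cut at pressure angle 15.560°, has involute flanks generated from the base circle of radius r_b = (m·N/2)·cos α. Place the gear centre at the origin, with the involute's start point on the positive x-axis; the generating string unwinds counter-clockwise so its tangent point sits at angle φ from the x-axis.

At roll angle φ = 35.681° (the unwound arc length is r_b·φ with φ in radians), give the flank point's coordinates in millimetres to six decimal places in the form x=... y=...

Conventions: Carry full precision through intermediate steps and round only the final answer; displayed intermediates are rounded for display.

x=26.272324 y=1.730441

class = single-mesh tooth geometry [base-circle involute, m = 2.900, 16T]
pitch radius r_p = m·N/2 = 2.900·16/2 = 23.200000
base radius r_b = r_p·cos α = 23.200000·cos 15.560° = 22.349722
roll angle φ = 35.681° = 0.62275093 rad
x = r_b·(cos φ + φ·sin φ) = 26.272324
y = r_b·(sin φ − φ·cos φ) = 1.730441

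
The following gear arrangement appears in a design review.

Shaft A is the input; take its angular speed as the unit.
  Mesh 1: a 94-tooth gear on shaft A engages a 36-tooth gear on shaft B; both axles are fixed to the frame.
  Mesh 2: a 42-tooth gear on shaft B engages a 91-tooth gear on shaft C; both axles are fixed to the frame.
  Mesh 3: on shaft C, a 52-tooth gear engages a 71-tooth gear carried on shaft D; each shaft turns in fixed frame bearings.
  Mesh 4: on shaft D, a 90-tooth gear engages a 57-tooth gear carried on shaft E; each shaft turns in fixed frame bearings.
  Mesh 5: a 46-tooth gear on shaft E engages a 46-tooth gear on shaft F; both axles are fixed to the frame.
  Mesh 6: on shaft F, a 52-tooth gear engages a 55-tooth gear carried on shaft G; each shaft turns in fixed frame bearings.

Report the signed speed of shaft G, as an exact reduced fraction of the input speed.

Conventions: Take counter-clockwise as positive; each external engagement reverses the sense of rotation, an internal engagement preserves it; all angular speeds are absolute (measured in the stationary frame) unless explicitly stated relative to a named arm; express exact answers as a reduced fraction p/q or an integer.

6-mesh fixed-axis compound train (all bearings frame-fixed)
mesh 1 [94T→36T]: |ω|/ω_in = 1×94/36 = 47/18, sense flips to −
mesh 2 [42T→91T]: |ω|/ω_in = (47/18)×42/91 = 47/39, sense flips to +
mesh 3 [52T→71T]: |ω|/ω_in = (47/39)×52/71 = 188/213, sense flips to −
mesh 4 [90T→57T]: |ω|/ω_in = (188/213)×90/57 = 1880/1349, sense flips to +
mesh 5 [46T→46T]: |ω|/ω_in = (1880/1349)×46/46 = 1880/1349, sense flips to −
mesh 6 [52T→55T]: |ω|/ω_in = (1880/1349)×52/55 = 19552/14839, sense flips to +
signed output speed (× input speed) = 19552/14839

19552/14839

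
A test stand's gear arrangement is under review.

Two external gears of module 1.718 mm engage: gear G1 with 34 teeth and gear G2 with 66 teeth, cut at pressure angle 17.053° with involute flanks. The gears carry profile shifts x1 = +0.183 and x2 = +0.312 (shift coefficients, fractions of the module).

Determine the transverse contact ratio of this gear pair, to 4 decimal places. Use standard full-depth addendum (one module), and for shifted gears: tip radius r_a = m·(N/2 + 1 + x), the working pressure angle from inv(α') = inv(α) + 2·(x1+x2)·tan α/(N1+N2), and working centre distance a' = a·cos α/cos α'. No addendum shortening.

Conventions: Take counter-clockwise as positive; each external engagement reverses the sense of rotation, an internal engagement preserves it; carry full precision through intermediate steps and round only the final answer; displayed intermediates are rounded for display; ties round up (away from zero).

recognized (one external pair, fixed centres): single-mesh tooth geometry, m = 1.718, N1 = 34, N2 = 66
base radii: r_b1 = 27.921926, r_b2 = 54.201386
tip radii: r_a1 = 31.238394, r_a2 = 58.948016
inv(α') = inv(17.053°) + 2·(+0.183+0.312)·tan α/(34+66) = 0.01214821  ⇒  α' = 18.72170°
a' = a·cos α / cos α' = 85.9000·cos 17.053°/cos 18.72170° = 86.711315
action lengths: √(r_a1²−r_b1²) = 14.007259, √(r_a2²−r_b2²) = 23.174952
base pitch p_b = π·m·cos α = 5.159960
CR = (14.007259 + 23.174952 − 86.711315·sin 18.72170°)/5.159960 = 1.812093
contact ratio ≈ 1.8121

1.8121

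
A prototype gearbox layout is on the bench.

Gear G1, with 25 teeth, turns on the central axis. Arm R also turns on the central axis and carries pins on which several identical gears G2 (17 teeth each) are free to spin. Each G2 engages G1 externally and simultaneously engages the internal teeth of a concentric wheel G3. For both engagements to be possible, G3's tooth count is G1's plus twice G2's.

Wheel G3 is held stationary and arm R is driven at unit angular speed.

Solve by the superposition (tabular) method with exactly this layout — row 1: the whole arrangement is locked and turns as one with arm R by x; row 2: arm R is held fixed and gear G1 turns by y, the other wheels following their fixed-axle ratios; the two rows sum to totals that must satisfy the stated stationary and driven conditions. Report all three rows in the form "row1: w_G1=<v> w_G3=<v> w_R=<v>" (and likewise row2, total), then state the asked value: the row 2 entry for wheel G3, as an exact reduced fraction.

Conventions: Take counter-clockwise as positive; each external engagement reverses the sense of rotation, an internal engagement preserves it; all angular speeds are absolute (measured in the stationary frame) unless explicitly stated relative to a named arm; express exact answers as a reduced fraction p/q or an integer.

planetary set (25T centre, 17T on arm, 59T internal) — Willis relation
row 1 — lock + rotate with arm: ω_sun = ω_ring = ω_arm = x
row 2 (arm held, sun turns y): ω_ring = −(25/59)·y, ω_arm = 0
boundary: total ω_ring = x − (25/59)·y = 0 and total ω_arm = x = 1  ⇒  y = 59/25, x = 1
row 2 ring = −(25/59)·59/25 = -1
totals (row 1 + row 2): sun 1 + 59/25 = 84/25, ring 1 + (-1) = 0, arm 1 + 0 = 1
asked cell (row2, ring) = -1

row1: w_G1=1 w_G3=1 w_R=1
row2: w_G1=59/25 w_G3=-1 w_R=0
total: w_G1=84/25 w_G3=0 w_R=1
asked value: -1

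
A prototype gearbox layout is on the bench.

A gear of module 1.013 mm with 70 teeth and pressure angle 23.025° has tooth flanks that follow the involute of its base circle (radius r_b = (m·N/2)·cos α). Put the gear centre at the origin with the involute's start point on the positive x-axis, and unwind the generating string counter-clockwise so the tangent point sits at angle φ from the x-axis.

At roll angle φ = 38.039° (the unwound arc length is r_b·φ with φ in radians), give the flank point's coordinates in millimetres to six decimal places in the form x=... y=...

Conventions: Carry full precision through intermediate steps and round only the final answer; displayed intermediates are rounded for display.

x=39.048494 y=3.044785

class = single-mesh tooth geometry [base-circle involute, m = 1.013, 70T]
pitch radius r_p = m·N/2 = 1.013·70/2 = 35.455000
base radius r_b = r_p·cos α = 35.455000·cos 23.025° = 32.630452
roll angle φ = 38.039° = 0.66390579 rad
x = r_b·(cos φ + φ·sin φ) = 39.048494
y = r_b·(sin φ − φ·cos φ) = 3.044785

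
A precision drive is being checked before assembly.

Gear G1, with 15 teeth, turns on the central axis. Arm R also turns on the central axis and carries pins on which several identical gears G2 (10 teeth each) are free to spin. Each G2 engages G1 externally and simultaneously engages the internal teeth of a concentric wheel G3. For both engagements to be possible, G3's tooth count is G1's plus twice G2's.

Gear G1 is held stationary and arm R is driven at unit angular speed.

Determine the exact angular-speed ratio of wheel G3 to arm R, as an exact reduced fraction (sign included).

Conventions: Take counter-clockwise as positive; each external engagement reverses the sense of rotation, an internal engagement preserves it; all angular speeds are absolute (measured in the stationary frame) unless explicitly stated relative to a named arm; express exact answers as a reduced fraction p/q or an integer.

10/7

recognized (axles ride arm R): planetary set, 15/10/35 teeth
ring teeth: 15 + 2·10 = 35
15(ω_sun−ω_arm) = −35(ω_ring−ω_arm),  ω_sun = 0, ω_arm = 1
ω_ring = 1 − (15/35)(0−1) = 10/7
ω_out/ω_in = 10/7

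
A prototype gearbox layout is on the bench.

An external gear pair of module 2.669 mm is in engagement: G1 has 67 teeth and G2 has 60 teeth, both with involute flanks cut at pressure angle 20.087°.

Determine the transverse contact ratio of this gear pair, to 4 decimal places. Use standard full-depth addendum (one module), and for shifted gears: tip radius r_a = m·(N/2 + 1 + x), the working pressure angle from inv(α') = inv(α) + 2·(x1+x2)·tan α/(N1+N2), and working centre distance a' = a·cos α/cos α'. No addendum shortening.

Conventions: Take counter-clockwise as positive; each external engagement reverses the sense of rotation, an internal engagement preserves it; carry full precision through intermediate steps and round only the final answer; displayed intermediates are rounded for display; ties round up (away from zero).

topology: single-mesh involute geometry — m = 2.669, 67T/60T pair
base radii: r_b1 = 83.972795, r_b2 = 75.199518
tip radii: r_a1 = 92.080500, r_a2 = 82.739000
no profile shift: α' = α, a' = a
action lengths: √(r_a1²−r_b1²) = 37.780790, √(r_a2²−r_b2²) = 34.507602
base pitch p_b = π·m·cos α = 7.874875
CR = (37.780790 + 34.507602 − 169.481500·sin 20.08700°)/7.874875 = 1.788034
contact ratio ≈ 1.7880

1.7880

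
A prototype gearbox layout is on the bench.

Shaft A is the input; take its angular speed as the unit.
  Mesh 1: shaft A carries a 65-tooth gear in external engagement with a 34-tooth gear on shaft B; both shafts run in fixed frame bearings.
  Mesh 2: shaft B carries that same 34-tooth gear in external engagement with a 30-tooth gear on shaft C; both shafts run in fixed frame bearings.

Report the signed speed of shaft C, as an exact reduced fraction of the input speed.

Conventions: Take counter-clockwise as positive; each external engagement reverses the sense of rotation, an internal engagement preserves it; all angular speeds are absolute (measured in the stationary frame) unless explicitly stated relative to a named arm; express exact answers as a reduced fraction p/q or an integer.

13/6

2-mesh fixed-axis compound train (all bearings frame-fixed)
mesh 1 [65T→34T]: |ω|/ω_in = 1×65/34 = 65/34, sense flips to −
mesh 2 [34T→30T]: |ω|/ω_in = (65/34)×34/30 = 13/6, sense flips to +
signed output speed (× input speed) = 13/6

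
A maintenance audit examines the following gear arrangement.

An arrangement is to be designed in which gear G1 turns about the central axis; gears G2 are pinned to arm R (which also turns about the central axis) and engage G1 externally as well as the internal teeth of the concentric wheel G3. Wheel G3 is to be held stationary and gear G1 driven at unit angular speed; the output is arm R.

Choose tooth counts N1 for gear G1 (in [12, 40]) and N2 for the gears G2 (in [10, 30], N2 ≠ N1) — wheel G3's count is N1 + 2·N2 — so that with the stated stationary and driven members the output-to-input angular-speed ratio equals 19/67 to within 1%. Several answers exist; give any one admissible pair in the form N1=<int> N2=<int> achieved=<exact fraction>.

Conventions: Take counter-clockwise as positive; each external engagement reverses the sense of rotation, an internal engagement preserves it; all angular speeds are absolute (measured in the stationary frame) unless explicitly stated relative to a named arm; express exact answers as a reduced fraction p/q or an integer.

N1=38 N2=29 achieved=19/67

topology: planetary set — design target 19/67, arm = carrier (Willis)
Willis with ω_ring = 0: ω_arm/ω_sun = N1/(N1+N3); set equal to 19/67  ⇒  N3/N1 = 1/(19/67) − 1 = 48/19
N3 = N1 + 2·N2  ⇒  N2/N1 = (N3/N1 − 1)/2 = (48/19 − 1)/2 = 29/38
smallest multiple with N1 ≥ 12 and N2 ≥ 10: k = 1  ⇒  N1 = 1·38 = 38, N2 = 1·29 = 29 (N1 ≤ 40, N2 ≤ 30, N2 ≠ N1 ✓), N3 = 38 + 2·29 = 96
check: N1/(N1+N3) with N1 = 38, N3 = 96 gives 19/67; |achieved − target| = 0 ≤ 19/6700 ✓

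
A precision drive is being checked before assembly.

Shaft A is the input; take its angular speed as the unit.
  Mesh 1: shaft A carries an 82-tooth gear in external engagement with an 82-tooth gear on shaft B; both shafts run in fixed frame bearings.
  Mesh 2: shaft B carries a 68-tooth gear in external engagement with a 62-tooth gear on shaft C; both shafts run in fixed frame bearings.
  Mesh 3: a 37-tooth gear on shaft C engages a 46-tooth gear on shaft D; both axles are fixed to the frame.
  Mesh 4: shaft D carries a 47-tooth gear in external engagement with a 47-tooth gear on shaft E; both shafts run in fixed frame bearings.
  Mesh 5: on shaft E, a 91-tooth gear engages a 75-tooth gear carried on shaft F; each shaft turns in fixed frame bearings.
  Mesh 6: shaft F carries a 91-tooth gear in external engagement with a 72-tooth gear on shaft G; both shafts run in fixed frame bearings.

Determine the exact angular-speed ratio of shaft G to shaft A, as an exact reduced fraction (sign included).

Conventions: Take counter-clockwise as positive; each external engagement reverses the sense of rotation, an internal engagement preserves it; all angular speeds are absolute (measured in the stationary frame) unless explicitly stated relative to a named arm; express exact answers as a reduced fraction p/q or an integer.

class = fixed-axis compound train [6 meshes; 6 ratios multiply, 6 sense flips]
mesh 1 [82T→82T]: running ratio 1, sense −
mesh 2 [68T→62T]: running ratio 34/31, sense +
mesh 3 [37T→46T]: running ratio 629/713, sense −
mesh 4 [47T→47T]: running ratio 629/713, sense +
mesh 5 [91T→75T]: running ratio 57239/53475, sense −
mesh 6 [91T→72T]: running ratio 5208749/3850200, sense +
ω_out/ω_in = 5208749/3850200

5208749/3850200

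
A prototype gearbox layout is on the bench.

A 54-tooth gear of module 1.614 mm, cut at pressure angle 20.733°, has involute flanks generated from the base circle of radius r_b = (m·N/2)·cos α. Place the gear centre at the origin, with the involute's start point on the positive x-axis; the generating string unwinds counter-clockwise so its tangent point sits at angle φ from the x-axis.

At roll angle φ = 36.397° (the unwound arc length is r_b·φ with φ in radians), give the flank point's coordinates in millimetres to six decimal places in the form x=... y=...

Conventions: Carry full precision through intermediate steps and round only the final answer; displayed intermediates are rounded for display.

x=48.168012 y=3.344032

single-mesh involute tooth geometry (54T wheel at module 1.614)
pitch radius r_p = m·N/2 = 1.614·54/2 = 43.578000
base radius r_b = r_p·cos α = 43.578000·cos 20.733° = 40.755901
roll angle φ = 36.397° = 0.63524749 rad
x = r_b·(cos φ + φ·sin φ) = 48.168012
y = r_b·(sin φ − φ·cos φ) = 3.344032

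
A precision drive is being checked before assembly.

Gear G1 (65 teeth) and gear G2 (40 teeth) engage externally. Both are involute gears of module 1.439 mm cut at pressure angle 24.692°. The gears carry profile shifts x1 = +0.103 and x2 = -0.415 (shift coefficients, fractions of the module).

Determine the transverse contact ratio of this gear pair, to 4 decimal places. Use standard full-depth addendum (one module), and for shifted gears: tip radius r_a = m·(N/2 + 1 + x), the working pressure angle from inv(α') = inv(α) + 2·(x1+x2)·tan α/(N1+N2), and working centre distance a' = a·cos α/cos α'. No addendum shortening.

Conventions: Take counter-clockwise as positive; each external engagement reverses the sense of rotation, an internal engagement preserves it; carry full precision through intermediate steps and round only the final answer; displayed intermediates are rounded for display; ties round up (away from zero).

1.5934

class = single-mesh tooth geometry [involute pair 65T × 40T, m = 1.439]
base radii: r_b1 = 42.491384, r_b2 = 26.148544
tip radii: r_a1 = 48.354717, r_a2 = 29.621815
inv(α') = inv(24.692°) + 2·(+0.103-0.415)·tan α/(65+40) = 0.02609035  ⇒  α' = 23.92478°
a' = a·cos α / cos α' = 75.5475·cos 24.692°/cos 23.92478° = 75.091931
action lengths: √(r_a1²−r_b1²) = 23.079448, √(r_a2²−r_b2²) = 13.917814
base pitch p_b = π·m·cos α = 4.107404
CR = (23.079448 + 13.917814 − 75.091931·sin 23.92478°)/4.107404 = 1.593392
contact ratio ≈ 1.5934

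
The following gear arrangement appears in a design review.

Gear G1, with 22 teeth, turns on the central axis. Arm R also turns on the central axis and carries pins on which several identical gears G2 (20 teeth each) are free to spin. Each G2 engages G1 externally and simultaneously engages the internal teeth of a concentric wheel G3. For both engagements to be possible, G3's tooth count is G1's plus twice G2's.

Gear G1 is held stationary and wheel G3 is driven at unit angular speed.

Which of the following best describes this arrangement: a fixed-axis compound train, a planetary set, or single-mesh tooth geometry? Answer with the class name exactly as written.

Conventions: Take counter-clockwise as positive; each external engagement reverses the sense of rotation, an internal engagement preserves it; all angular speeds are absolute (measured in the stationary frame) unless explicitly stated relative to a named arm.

topology: planetary set — G1 22T / G2 20T / G3 62T, arm = carrier (Willis)
classification: planetary set

planetary set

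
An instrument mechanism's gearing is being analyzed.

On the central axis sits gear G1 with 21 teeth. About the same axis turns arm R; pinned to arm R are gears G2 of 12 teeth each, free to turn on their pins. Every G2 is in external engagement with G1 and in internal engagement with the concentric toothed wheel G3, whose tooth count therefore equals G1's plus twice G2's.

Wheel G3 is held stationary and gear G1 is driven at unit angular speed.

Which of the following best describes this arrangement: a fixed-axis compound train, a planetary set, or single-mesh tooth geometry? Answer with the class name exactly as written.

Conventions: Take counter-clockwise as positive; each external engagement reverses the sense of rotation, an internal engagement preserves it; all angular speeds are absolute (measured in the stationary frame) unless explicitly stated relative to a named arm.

recognized (axles ride arm R): planetary set, 21/12/45 teeth
classification: planetary set

planetary set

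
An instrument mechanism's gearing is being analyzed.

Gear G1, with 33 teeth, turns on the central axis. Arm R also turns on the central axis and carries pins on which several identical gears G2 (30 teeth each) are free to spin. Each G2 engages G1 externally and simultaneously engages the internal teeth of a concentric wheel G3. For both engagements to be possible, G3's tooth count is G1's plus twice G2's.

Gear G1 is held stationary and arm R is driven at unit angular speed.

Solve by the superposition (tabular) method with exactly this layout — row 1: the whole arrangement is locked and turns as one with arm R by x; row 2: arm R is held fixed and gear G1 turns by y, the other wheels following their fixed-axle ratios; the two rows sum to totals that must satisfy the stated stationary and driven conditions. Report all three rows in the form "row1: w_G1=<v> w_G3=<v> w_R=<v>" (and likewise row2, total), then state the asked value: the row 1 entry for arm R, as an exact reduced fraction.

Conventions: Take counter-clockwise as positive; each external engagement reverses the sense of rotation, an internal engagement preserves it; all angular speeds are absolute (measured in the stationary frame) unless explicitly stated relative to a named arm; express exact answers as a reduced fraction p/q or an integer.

row1: w_G1=1 w_G3=1 w_R=1
row2: w_G1=-1 w_G3=11/31 w_R=0
total: w_G1=0 w_G3=42/31 w_R=1
asked value: 1

planetary set (33T centre, 30T on arm, 93T internal) — Willis relation
row 1 (train locked, turned with arm): all members turn x
row 2 — arm fixed, fixed-axis ratios: sun y, ring −(33/93)·y, arm 0
boundary: total ω_sun = x + y = 0 and total ω_arm = x = 1  ⇒  y = -1, x = 1
row 2 ring = −(33/93)·(-1) = 11/31
totals (row 1 + row 2): sun 1 + (-1) = 0, ring 1 + 11/31 = 42/31, arm 1 + 0 = 1
asked cell (row1, arm) = 1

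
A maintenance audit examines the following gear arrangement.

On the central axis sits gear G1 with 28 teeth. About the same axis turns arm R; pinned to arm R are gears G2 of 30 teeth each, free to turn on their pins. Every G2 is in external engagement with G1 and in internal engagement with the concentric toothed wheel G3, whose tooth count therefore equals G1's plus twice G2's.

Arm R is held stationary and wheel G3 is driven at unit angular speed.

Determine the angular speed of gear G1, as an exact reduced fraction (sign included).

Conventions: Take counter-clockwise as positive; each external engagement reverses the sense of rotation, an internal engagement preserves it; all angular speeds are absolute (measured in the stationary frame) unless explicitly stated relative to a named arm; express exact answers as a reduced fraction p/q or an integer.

-22/7

topology: planetary set — G1 28T / G2 30T / G3 88T, arm = carrier (Willis)
ring teeth: 28 + 2·30 = 88
28(ω_sun−ω_arm) = −88(ω_ring−ω_arm),  ω_arm = 0, ω_ring = 1
ω_sun = 0 − (88/28)(1−0) = -22/7
exact speed ratio = -22/7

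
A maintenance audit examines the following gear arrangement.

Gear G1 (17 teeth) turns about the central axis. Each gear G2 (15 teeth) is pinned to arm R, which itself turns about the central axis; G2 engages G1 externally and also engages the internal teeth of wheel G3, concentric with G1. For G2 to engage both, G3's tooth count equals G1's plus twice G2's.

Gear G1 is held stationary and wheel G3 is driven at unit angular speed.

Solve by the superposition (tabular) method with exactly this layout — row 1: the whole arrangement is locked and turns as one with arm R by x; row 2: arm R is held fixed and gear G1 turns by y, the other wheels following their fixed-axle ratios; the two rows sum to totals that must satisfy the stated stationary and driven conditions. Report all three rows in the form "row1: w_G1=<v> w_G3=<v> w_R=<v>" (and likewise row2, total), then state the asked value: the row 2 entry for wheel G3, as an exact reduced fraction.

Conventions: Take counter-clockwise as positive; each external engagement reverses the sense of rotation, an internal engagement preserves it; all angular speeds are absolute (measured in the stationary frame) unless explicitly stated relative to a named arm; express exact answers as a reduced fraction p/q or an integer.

recognized (axles ride arm R): planetary set, 17/15/47 teeth
row 1: whole set turns with the arm by x
row 2: sun turns y, ring = −(17/47)·y, arm 0
boundary: total ω_sun = x + y = 0 and total ω_ring = x − (17/47)·y = 1  ⇒  y = -47/64, x = 47/64
row 2 ring = −(17/47)·(-47/64) = 17/64
totals (row 1 + row 2): sun 47/64 + (-47/64) = 0, ring 47/64 + 17/64 = 1, arm 47/64 + 0 = 47/64
asked cell (row2, ring) = 17/64

row1: w_G1=47/64 w_G3=47/64 w_R=47/64
row2: w_G1=-47/64 w_G3=17/64 w_R=0
total: w_G1=0 w_G3=1 w_R=47/64
asked value: 17/64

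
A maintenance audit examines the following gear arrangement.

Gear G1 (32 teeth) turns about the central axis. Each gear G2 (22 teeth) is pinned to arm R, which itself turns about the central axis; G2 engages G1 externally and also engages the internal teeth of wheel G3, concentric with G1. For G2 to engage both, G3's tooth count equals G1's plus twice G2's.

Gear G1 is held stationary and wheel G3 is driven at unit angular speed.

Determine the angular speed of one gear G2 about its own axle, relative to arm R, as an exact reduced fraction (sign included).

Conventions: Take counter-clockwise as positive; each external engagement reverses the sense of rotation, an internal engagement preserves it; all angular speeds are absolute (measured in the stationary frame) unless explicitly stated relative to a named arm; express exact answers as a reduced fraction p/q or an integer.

class = planetary set [G3 = 32+2·22 = 76; Willis about the carrier]
ring teeth: 32 + 2·22 = 76
32(ω_sun−ω_arm) = −76(ω_ring−ω_arm),  ω_sun = 0, ω_ring = 1
32(0−ω_arm) = −76(1−ω_arm)  ⇒  108·ω_arm = 76  ⇒  ω_arm = 19/27
sun–planet mesh: 32·(0−19/27) = −22·(ω_p−ω_arm)  ⇒  ω_p−ω_arm = 304/297
exact speed ratio = 304/297

304/297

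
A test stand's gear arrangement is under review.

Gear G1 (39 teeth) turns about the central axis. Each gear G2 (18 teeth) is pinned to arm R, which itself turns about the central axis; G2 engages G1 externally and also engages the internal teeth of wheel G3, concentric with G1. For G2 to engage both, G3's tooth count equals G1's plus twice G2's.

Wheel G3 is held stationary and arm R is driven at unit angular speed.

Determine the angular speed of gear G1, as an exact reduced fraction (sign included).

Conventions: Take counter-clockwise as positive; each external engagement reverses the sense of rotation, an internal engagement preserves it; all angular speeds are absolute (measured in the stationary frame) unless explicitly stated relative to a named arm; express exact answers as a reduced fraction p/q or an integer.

planetary set (39T centre, 18T on arm, 75T internal) — Willis relation
ring teeth: 39 + 2·18 = 75
39(ω_sun−ω_arm) = −75(ω_ring−ω_arm),  ω_ring = 0, ω_arm = 1
ω_sun = 1 − (75/39)(0−1) = 38/13
exact speed ratio = 38/13

38/13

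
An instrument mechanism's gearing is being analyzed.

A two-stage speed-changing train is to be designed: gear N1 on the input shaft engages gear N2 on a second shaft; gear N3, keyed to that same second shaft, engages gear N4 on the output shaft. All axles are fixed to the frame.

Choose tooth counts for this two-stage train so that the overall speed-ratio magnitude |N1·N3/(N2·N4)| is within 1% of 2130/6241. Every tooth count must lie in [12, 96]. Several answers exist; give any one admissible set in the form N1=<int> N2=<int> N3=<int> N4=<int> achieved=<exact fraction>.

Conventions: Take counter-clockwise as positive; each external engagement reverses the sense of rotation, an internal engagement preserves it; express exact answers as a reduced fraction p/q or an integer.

N1=30 N2=79 N3=71 N4=79 achieved=2130/6241

design class (target 2130/6241): fixed-axis compound train
target = 2130/6241 in lowest terms: an exact hit needs N1·N3 = k·2130 and N2·N4 = k·6241 for one integer k, every count in [12, 96]; additionally prefer no 1:1 stage (N1 ≠ N2, N3 ≠ N4)
k = 1: N1·N3 = 2130 = 30·71, N2·N4 = 6241 = 79·79
achieved = 30·71/(79·79) = 2130/6241; |achieved − target| = 0 ≤ 213/62410 ✓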